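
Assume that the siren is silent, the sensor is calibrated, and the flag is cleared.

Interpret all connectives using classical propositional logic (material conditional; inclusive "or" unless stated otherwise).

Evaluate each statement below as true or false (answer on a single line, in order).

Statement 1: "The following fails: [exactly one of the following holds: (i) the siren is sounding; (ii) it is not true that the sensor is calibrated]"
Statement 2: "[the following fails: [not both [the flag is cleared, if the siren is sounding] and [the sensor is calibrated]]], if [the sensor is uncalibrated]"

Statement 1 True / Statement 2 True

Let V = "the siren is sounding" (False), W = "the sensor is calibrated" (True), Q = "the flag is set" (False).

Statement 1: Formalization: not (V xor not W)

not W = not True = False
V xor not W = False xor False = False
not (V xor not W) = not False = True
Thus Statement 1 is true.

Statement 2: Formalization: not W -> not ((V -> not Q) nand W)

not W = not True = False
not Q = not False = True
V -> not Q = False -> True = True
(V -> not Q) nand W = True nand True = False
not ((V -> not Q) nand W) = not False = True
not W -> not ((V -> not Q) nand W) = False -> True = True
Thus Statement 2 is true.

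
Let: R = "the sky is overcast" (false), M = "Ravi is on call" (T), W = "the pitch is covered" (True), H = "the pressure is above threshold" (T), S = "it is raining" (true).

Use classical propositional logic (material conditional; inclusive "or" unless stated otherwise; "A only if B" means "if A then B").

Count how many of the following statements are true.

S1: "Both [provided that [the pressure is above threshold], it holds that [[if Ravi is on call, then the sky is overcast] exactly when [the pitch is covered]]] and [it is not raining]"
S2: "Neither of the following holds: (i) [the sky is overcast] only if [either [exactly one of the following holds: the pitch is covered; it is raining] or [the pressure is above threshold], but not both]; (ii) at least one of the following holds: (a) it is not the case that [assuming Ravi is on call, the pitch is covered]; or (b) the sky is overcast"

0

S1: Parsed as (H -> ((M -> R) <-> W)) & ~S

M -> R = T -> F = F
(M -> R) <-> W = F <-> T = F
H -> ((M -> R) <-> W) = T -> F = F
~S = ~T = F
(H -> ((M -> R) <-> W)) & ~S = F & F = F
Hence S1 is false.

S2: This is (R -> ((W xor S) xor H)) nor (~(M -> W) | R).

W xor S = T xor T = F
(W xor S) xor H = F xor T = T
R -> ((W xor S) xor H) = F -> T = T
M -> W = T -> T = T
~(M -> W) = ~T = F
~(M -> W) | R = F | F = F
(R -> ((W xor S) xor H)) nor (~(M -> W) | R) = T nor F = F
So S2 is false.

True statements: 0 (none).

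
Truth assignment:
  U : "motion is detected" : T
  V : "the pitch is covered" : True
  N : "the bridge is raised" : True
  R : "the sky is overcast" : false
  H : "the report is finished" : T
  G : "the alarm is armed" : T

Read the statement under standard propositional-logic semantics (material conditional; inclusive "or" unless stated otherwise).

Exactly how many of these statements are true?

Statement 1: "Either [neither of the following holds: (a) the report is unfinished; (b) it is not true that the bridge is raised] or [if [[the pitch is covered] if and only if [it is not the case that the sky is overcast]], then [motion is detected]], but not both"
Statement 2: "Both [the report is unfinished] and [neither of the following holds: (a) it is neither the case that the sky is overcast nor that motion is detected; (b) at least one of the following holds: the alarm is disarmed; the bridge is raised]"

0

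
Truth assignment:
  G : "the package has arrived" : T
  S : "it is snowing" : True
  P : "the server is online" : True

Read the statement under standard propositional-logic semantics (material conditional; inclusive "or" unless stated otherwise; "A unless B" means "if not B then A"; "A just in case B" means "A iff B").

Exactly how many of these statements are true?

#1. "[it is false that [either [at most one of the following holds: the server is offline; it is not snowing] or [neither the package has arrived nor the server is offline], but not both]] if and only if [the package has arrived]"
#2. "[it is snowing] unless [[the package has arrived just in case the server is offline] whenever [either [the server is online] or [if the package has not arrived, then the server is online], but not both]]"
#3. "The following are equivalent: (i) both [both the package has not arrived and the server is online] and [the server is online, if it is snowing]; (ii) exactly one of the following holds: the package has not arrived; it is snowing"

#1: Parsed as not ((not P nand not S) xor (G nor not P)) iff G

not P = not True = False
not S = not True = False
not P nand not S = False nand False = True
not P = not True = False
G nor not P = True nor False = False
(not P nand not S) xor (G nor not P) = True xor False = True
not ((not P nand not S) xor (G nor not P)) = not True = False
not ((not P nand not S) xor (G nor not P)) iff G = False iff True = False
Thus #1 is false.

#2: This is S or ((P xor (not G -> P)) -> (G iff not P)).

not G = not True = False
not G -> P = False -> True = True
P xor (not G -> P) = True xor True = False
not P = not True = False
G iff not P = True iff False = False
(P xor (not G -> P)) -> (G iff not P) = False -> False = True
S or ((P xor (not G -> P)) -> (G iff not P)) = True or True = True
Hence #2 is true.

#3: Formalization: ((not G and P) and (S -> P)) iff (not G xor S)

not G = not True = False
not G and P = False and True = False
S -> P = True -> True = True
(not G and P) and (S -> P) = False and True = False
not G = not True = False
not G xor S = False xor True = True
((not G and P) and (S -> P)) iff (not G xor S) = False iff True = False
Thus #3 is false.

True statements: 1 (#2).

1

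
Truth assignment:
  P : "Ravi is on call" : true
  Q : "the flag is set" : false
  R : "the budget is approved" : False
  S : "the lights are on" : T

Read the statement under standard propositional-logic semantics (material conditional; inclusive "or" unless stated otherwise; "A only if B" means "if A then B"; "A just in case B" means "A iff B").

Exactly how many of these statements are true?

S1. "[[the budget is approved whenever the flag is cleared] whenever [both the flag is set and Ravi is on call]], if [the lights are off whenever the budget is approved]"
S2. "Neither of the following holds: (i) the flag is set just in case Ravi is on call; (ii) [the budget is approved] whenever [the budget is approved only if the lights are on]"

S1: Formalization: (R → ¬S) → ((Q ∧ P) → (¬Q → R))

¬S = ¬T = F
R → ¬S = F → F = T
Q ∧ P = F ∧ T = F
¬Q = ¬F = T
¬Q → R = T → F = F
(Q ∧ P) → (¬Q → R) = F → F = T
(R → ¬S) → ((Q ∧ P) → (¬Q → R)) = T → T = T
Hence S1 is true.

S2: Parsed as (Q ↔ P) ↓ ((R → S) → R)

Q ↔ P = F ↔ T = F
R → S = F → T = T
(R → S) → R = T → F = F
(Q ↔ P) ↓ ((R → S) → R) = F ↓ F = T
So S2 is true.

True statements: 2 (S1, S2).

2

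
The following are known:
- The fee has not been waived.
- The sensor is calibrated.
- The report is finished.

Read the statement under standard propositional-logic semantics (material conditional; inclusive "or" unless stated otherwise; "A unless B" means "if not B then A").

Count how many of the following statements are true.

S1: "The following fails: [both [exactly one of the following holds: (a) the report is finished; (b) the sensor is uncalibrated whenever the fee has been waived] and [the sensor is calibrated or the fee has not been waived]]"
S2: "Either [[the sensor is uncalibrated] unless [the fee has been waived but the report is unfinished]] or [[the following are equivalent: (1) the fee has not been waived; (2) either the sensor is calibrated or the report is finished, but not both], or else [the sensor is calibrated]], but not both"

2

Let G = "the report is finished" (True), W = "the fee has been waived" (False), M = "the sensor is calibrated" (True).

S1: Formalization: not ((G xor (W -> not M)) and (M or not W))

not M = not True = False
W -> not M = False -> False = True
G xor (W -> not M) = True xor True = False
not W = not False = True
M or not W = True or True = True
(G xor (W -> not M)) and (M or not W) = False and True = False
not ((G xor (W -> not M)) and (M or not W)) = not False = True
Thus S1 is true.

S2: Parsed as (not M or (W and not G)) xor ((not W iff (M xor G)) or M)

not M = not True = False
not G = not True = False
W and not G = False and False = False
not M or (W and not G) = False or False = False
not W = not False = True
M xor G = True xor True = False
not W iff (M xor G) = True iff False = False
(not W iff (M xor G)) or M = False or True = True
(not M or (W and not G)) xor ((not W iff (M xor G)) or M) = False xor True = True
Hence S2 is true.

True statements: 2 (S1, S2).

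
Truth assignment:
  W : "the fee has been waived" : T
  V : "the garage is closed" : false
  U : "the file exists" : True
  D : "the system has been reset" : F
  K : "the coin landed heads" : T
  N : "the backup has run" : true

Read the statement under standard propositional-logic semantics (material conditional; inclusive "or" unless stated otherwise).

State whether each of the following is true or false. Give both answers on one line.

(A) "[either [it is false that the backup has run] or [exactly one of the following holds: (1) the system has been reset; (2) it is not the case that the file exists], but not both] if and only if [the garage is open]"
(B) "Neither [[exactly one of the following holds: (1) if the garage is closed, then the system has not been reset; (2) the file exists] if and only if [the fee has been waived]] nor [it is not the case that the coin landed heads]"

(A): This is (¬N ⊕ (D ⊕ ¬U)) ↔ ¬V.

¬N = ¬T = F
¬U = ¬T = F
D ⊕ ¬U = F ⊕ F = F
¬N ⊕ (D ⊕ ¬U) = F ⊕ F = F
¬V = ¬F = T
(¬N ⊕ (D ⊕ ¬U)) ↔ ¬V = F ↔ T = F
Thus (A) is false.

(B): In symbols: (((V → ¬D) ⊕ U) ↔ W) ↓ ¬K

¬D = ¬F = T
V → ¬D = F → T = T
(V → ¬D) ⊕ U = T ⊕ T = F
((V → ¬D) ⊕ U) ↔ W = F ↔ T = F
¬K = ¬T = F
(((V → ¬D) ⊕ U) ↔ W) ↓ ¬K = F ↓ F = T
Hence (B) is true.

(A) False; (B) True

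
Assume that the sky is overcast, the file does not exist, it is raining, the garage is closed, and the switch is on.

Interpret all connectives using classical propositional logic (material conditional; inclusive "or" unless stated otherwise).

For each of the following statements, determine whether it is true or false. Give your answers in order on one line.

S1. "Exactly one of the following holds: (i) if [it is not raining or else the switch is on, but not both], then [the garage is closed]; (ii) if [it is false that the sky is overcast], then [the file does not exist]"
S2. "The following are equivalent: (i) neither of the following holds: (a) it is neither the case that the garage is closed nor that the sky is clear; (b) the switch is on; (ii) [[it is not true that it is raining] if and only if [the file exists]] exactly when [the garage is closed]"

Let N = "it is raining" (T), K = "the switch is on" (T), D = "the garage is closed" (T), H = "the sky is overcast" (T), R = "the file exists" (F).

S1: Formalization: ((~N xor K) -> D) xor (~H -> ~R)

~N = ~T = F
~N xor K = F xor T = T
(~N xor K) -> D = T -> T = T
~H = ~T = F
~R = ~F = T
~H -> ~R = F -> T = T
((~N xor K) -> D) xor (~H -> ~R) = T xor T = F
Thus S1 is false.

S2: In symbols: ((D nor ~H) nor K) <-> ((~N <-> R) <-> D)

~H = ~T = F
D nor ~H = T nor F = F
(D nor ~H) nor K = F nor T = F
~N = ~T = F
~N <-> R = F <-> F = T
(~N <-> R) <-> D = T <-> T = T
((D nor ~H) nor K) <-> ((~N <-> R) <-> D) = F <-> T = F
So S2 is false.

S1 F / S2 F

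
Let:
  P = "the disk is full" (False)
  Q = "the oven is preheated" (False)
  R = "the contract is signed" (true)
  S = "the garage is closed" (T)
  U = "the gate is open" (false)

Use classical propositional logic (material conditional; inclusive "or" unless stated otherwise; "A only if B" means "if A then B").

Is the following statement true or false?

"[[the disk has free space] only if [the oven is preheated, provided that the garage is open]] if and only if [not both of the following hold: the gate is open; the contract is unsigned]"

This is (~P -> (~S -> Q)) <-> (U nand ~R).

~P = ~F = T
~S = ~T = F
~S -> Q = F -> F = T
~P -> (~S -> Q) = T -> T = T
~R = ~T = F
U nand ~R = F nand F = T
(~P -> (~S -> Q)) <-> (U nand ~R) = T <-> T = T

True.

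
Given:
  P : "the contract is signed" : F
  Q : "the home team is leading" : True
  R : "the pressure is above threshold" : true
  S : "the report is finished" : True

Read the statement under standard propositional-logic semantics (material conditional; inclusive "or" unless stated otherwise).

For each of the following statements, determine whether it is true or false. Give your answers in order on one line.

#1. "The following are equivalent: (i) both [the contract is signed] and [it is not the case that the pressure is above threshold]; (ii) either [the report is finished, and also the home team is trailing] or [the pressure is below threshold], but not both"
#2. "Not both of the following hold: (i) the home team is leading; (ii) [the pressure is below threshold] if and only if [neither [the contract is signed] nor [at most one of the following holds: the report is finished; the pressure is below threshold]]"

#1: In symbols: (P & ~R) <-> ((S & ~Q) xor ~R)

~R = ~T = F
P & ~R = F & F = F
~Q = ~T = F
S & ~Q = T & F = F
~R = ~T = F
(S & ~Q) xor ~R = F xor F = F
(P & ~R) <-> ((S & ~Q) xor ~R) = F <-> F = T
Hence #1 is true.

#2: Parsed as Q nand (~R <-> (P nor (S nand ~R)))

~R = ~T = F
~R = ~T = F
S nand ~R = T nand F = T
P nor (S nand ~R) = F nor T = F
~R <-> (P nor (S nand ~R)) = F <-> F = T
Q nand (~R <-> (P nor (S nand ~R))) = T nand T = F
Thus #2 is false.

#1 True; #2 False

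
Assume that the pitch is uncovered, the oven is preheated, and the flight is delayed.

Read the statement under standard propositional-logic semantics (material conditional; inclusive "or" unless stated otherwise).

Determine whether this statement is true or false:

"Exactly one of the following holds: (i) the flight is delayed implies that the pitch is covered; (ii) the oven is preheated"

true

Let P = "the flight is delayed" (T), U = "the pitch is covered" (F), N = "the oven is preheated" (T).
In symbols: (P → U) ⊕ N

P → U = T → F = F
(P → U) ⊕ N = F ⊕ T = T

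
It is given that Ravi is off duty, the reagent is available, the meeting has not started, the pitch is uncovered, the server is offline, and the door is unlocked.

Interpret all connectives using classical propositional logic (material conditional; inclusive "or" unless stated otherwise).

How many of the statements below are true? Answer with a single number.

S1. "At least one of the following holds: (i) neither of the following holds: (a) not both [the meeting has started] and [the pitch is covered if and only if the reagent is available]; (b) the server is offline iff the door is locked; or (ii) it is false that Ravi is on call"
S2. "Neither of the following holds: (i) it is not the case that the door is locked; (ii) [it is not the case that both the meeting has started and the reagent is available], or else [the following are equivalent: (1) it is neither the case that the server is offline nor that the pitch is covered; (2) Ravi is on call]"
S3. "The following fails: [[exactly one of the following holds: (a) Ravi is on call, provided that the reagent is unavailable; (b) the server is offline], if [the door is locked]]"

Let R = "the meeting has started" (False), S = "the pitch is covered" (False), Q = "the reagent is available" (True), U = "the server is online" (False), V = "the door is locked" (False), P = "Ravi is on call" (False).

S1: This is ((R nand (S iff Q)) nor (not U iff V)) or not P.

S iff Q = False iff True = False
R nand (S iff Q) = False nand False = True
not U = not False = True
not U iff V = True iff False = False
(R nand (S iff Q)) nor (not U iff V) = True nor False = False
not P = not False = True
((R nand (S iff Q)) nor (not U iff V)) or not P = False or True = True
Thus S1 is true.

S2: Parsed as not V nor ((R nand Q) or ((not U nor S) iff P))

not V = not False = True
R nand Q = False nand True = True
not U = not False = True
not U nor S = True nor False = False
(not U nor S) iff P = False iff False = True
(R nand Q) or ((not U nor S) iff P) = True or True = True
not V nor ((R nand Q) or ((not U nor S) iff P)) = True nor True = False
So S2 is false.

S3: This is not (V -> ((not Q -> P) xor not U)).

not Q = not True = False
not Q -> P = False -> False = True
not U = not False = True
(not Q -> P) xor not U = True xor True = False
V -> ((not Q -> P) xor not U) = False -> False = True
not (V -> ((not Q -> P) xor not U)) = not True = False
So S3 is false.

True statements: 1 (S1).

1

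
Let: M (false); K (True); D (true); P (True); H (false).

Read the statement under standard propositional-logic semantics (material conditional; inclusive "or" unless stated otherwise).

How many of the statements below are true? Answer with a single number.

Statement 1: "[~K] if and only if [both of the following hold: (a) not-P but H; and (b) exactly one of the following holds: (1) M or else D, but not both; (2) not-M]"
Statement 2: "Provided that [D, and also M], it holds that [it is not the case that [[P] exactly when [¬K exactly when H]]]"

Statement 1: Formalization: not K iff ((not P and H) and ((M xor D) xor not M))

not K = not True = False
not P = not True = False
not P and H = False and False = False
M xor D = False xor True = True
not M = not False = True
(M xor D) xor not M = True xor True = False
(not P and H) and ((M xor D) xor not M) = False and False = False
not K iff ((not P and H) and ((M xor D) xor not M)) = False iff False = True
Hence Statement 1 is true.

Statement 2: Formalization: (D and M) -> not (P iff (not K iff H))

D and M = True and False = False
not K = not True = False
not K iff H = False iff False = True
P iff (not K iff H) = True iff True = True
not (P iff (not K iff H)) = not True = False
(D and M) -> not (P iff (not K iff H)) = False -> False = True
Thus Statement 2 is true.

True statements: 2 (Statement 1, Statement 2).

2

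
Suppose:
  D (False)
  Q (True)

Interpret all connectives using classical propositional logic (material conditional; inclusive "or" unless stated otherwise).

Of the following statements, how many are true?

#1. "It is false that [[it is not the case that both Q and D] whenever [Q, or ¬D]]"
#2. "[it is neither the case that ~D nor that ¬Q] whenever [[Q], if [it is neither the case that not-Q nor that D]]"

0

#1: This is ~((Q | ~D) -> (Q nand D)).

~D = ~F = T
Q | ~D = T | T = T
Q nand D = T nand F = T
(Q | ~D) -> (Q nand D) = T -> T = T
~((Q | ~D) -> (Q nand D)) = ~T = F
Thus #1 is false.

#2: Formalization: ((~Q nor D) -> Q) -> (~D nor ~Q)

~Q = ~T = F
~Q nor D = F nor F = T
(~Q nor D) -> Q = T -> T = T
~D = ~F = T
~Q = ~T = F
~D nor ~Q = T nor F = F
((~Q nor D) -> Q) -> (~D nor ~Q) = T -> F = F
So #2 is false.

0 of the 2 statements are true (none).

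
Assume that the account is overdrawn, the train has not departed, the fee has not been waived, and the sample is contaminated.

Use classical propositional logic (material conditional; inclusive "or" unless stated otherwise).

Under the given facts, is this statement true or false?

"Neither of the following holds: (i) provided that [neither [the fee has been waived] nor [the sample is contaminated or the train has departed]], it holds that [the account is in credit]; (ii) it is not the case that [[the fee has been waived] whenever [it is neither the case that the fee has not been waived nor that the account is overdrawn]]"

False

Let R = "the fee has been waived" (False), S = "the sample is contaminated" (True), Q = "the train has departed" (False), P = "the account is overdrawn" (True).
This is ((R nor (S or Q)) -> not P) nor not ((not R nor P) -> R).

S or Q = True or False = True
R nor (S or Q) = False nor True = False
not P = not True = False
(R nor (S or Q)) -> not P = False -> False = True
not R = not False = True
not R nor P = True nor True = False
(not R nor P) -> R = False -> False = True
not ((not R nor P) -> R) = not True = False
((R nor (S or Q)) -> not P) nor not ((not R nor P) -> R) = True nor False = False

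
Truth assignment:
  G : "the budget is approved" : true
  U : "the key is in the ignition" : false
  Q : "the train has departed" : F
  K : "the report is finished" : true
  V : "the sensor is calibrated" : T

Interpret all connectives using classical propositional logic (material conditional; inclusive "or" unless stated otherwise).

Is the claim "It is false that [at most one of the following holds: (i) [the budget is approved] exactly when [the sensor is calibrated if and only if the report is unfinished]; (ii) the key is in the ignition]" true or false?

false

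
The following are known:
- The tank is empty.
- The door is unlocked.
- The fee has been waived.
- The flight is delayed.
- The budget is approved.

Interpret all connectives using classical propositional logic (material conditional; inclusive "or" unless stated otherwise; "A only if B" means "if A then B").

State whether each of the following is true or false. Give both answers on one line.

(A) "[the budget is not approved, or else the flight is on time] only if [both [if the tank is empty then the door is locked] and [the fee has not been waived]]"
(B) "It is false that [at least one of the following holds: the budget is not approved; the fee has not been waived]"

Let U = "the budget is approved" (T), S = "the flight is delayed" (T), P = "the tank is full" (F), Q = "the door is locked" (F), R = "the fee has been waived" (T).

(A): Parsed as (~U | ~S) -> ((~P -> Q) & ~R)

~U = ~T = F
~S = ~T = F
~U | ~S = F | F = F
~P = ~F = T
~P -> Q = T -> F = F
~R = ~T = F
(~P -> Q) & ~R = F & F = F
(~U | ~S) -> ((~P -> Q) & ~R) = F -> F = T
Hence (A) is true.

(B): Parsed as ~(~U | ~R)

~U = ~T = F
~R = ~T = F
~U | ~R = F | F = F
~(~U | ~R) = ~F = T
Hence (B) is true.

(A) True; (B) True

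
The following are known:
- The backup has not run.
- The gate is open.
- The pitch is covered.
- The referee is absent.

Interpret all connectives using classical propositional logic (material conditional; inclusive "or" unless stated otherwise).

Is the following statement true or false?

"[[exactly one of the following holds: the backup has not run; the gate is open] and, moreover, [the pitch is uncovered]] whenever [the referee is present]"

The statement is true.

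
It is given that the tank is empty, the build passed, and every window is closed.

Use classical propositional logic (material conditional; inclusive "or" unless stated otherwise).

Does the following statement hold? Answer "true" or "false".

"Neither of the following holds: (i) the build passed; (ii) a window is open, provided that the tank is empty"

False

Let Q = "the build passed" (T), P = "the tank is full" (F), R = "a window is open" (F).
In symbols: Q ↓ (¬P → R)

¬P = ¬F = T
¬P → R = T → F = F
Q ↓ (¬P → R) = T ↓ F = F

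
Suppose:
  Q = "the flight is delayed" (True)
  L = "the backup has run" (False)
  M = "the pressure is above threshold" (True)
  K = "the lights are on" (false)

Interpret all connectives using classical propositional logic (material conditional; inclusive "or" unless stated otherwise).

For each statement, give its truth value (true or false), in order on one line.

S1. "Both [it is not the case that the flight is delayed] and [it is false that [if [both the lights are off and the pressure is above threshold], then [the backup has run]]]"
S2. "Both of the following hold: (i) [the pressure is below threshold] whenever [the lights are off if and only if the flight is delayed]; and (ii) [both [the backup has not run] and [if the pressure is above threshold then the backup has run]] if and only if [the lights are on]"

S1: This is ~Q & ~((~K & M) -> L).

~Q = ~T = F
~K = ~F = T
~K & M = T & T = T
(~K & M) -> L = T -> F = F
~((~K & M) -> L) = ~F = T
~Q & ~((~K & M) -> L) = F & T = F
So S1 is false.

S2: Formalization: ((~K <-> Q) -> ~M) & ((~L & (M -> L)) <-> K)

~K = ~F = T
~K <-> Q = T <-> T = T
~M = ~T = F
(~K <-> Q) -> ~M = T -> F = F
~L = ~F = T
M -> L = T -> F = F
~L & (M -> L) = T & F = F
(~L & (M -> L)) <-> K = F <-> F = T
((~K <-> Q) -> ~M) & ((~L & (M -> L)) <-> K) = F & T = F
So S2 is false.

S1 F; S2 F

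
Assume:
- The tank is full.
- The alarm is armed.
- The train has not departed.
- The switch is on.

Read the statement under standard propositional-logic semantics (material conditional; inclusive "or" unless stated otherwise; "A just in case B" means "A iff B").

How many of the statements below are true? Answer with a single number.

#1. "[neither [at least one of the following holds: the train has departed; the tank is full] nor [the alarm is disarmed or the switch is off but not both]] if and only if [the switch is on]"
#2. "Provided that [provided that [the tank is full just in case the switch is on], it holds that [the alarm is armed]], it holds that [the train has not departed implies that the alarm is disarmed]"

0

Let R = "the train has departed" (False), P = "the tank is full" (True), Q = "the alarm is armed" (True), S = "the switch is on" (True).

#1: In symbols: ((R or P) nor (not Q xor not S)) iff S

R or P = False or True = True
not Q = not True = False
not S = not True = False
not Q xor not S = False xor False = False
(R or P) nor (not Q xor not S) = True nor False = False
((R or P) nor (not Q xor not S)) iff S = False iff True = False
So #1 is false.

#2: In symbols: ((P iff S) -> Q) -> (not R -> not Q)

P iff S = True iff True = True
(P iff S) -> Q = True -> True = True
not R = not False = True
not Q = not True = False
not R -> not Q = True -> False = False
((P iff S) -> Q) -> (not R -> not Q) = True -> False = False
So #2 is false.

0 of the 2 statements are true (none).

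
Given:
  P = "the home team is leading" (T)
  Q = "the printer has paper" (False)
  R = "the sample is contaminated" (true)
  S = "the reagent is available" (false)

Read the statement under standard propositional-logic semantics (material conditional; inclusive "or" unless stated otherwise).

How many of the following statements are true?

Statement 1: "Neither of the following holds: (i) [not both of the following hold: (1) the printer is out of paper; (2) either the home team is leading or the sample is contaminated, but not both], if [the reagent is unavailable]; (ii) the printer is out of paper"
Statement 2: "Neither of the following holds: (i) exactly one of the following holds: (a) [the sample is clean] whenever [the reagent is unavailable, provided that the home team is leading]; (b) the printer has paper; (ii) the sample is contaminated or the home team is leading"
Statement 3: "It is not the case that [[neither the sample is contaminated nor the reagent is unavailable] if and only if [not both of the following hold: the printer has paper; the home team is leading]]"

1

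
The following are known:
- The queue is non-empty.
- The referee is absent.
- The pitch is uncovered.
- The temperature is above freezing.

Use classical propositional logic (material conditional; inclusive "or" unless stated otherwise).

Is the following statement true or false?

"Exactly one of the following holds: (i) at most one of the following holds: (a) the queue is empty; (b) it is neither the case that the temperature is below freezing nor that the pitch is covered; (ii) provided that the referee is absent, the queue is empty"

true

Let U = "the queue is empty" (F), N = "the temperature is below freezing" (F), R = "the pitch is covered" (F), M = "the referee is present" (F).
In symbols: (U nand (N nor R)) xor (~M -> U)

N nor R = F nor F = T
U nand (N nor R) = F nand T = T
~M = ~F = T
~M -> U = T -> F = F
(U nand (N nor R)) xor (~M -> U) = T xor F = T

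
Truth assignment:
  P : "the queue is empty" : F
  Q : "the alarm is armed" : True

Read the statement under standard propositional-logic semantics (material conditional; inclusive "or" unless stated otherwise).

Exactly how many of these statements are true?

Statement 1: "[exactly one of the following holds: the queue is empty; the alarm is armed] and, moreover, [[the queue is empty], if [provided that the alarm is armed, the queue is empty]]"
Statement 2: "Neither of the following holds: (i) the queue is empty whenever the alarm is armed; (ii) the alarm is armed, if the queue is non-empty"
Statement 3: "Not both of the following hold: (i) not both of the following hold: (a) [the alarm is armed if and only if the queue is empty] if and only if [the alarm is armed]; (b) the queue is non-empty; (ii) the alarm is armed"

1

Statement 1: In symbols: (P ⊕ Q) ∧ ((Q → P) → P)

P ⊕ Q = F ⊕ T = T
Q → P = T → F = F
(Q → P) → P = F → F = T
(P ⊕ Q) ∧ ((Q → P) → P) = T ∧ T = T
So Statement 1 is true.

Statement 2: Parsed as (Q → P) ↓ (¬P → Q)

Q → P = T → F = F
¬P = ¬F = T
¬P → Q = T → T = T
(Q → P) ↓ (¬P → Q) = F ↓ T = F
Thus Statement 2 is false.

Statement 3: This is (((Q ↔ P) ↔ Q) ↑ ¬P) ↑ Q.

Q ↔ P = T ↔ F = F
(Q ↔ P) ↔ Q = F ↔ T = F
¬P = ¬F = T
((Q ↔ P) ↔ Q) ↑ ¬P = F ↑ T = T
(((Q ↔ P) ↔ Q) ↑ ¬P) ↑ Q = T ↑ T = F
Hence Statement 3 is false.

True statements: 1.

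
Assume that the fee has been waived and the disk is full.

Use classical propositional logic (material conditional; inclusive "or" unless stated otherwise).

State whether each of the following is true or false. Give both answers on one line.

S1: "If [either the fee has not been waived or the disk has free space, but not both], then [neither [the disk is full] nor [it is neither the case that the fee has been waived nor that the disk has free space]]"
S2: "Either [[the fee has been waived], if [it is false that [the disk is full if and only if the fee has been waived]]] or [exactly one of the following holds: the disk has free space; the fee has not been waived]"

S1 True / S2 True

Let M = "the fee has been waived" (T), D = "the disk is full" (T).

S1: In symbols: (¬M ⊕ ¬D) → (D ↓ (M ↓ ¬D))

¬M = ¬T = F
¬D = ¬T = F
¬M ⊕ ¬D = F ⊕ F = F
¬D = ¬T = F
M ↓ ¬D = T ↓ F = F
D ↓ (M ↓ ¬D) = T ↓ F = F
(¬M ⊕ ¬D) → (D ↓ (M ↓ ¬D)) = F → F = T
Hence S1 is true.

S2: Formalization: (¬(D ↔ M) → M) ∨ (¬D ⊕ ¬M)

D ↔ M = T ↔ T = T
¬(D ↔ M) = ¬T = F
¬(D ↔ M) → M = F → T = T
¬D = ¬T = F
¬M = ¬T = F
¬D ⊕ ¬M = F ⊕ F = F
(¬(D ↔ M) → M) ∨ (¬D ⊕ ¬M) = T ∨ F = T
So S2 is true.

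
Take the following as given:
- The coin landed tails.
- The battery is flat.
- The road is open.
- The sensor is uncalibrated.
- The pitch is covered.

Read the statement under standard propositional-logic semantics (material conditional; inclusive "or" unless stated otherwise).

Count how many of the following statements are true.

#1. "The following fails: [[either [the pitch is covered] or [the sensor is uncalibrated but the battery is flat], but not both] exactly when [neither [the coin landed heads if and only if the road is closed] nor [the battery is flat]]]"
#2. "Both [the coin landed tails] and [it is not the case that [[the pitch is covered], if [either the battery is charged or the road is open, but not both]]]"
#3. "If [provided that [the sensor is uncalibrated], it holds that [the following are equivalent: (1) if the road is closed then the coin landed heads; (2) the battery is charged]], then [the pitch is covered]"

Let U = "the pitch is covered" (True), S = "the sensor is calibrated" (False), Q = "the battery is charged" (False), P = "the coin landed heads" (False), R = "the road is closed" (False).

#1: Parsed as not ((U xor (not S and not Q)) iff ((P iff R) nor not Q))

not S = not False = True
not Q = not False = True
not S and not Q = True and True = True
U xor (not S and not Q) = True xor True = False
P iff R = False iff False = True
not Q = not False = True
(P iff R) nor not Q = True nor True = False
(U xor (not S and not Q)) iff ((P iff R) nor not Q) = False iff False = True
not ((U xor (not S and not Q)) iff ((P iff R) nor not Q)) = not True = False
Thus #1 is false.

#2: Formalization: not P and not ((Q xor not R) -> U)

not P = not False = True
not R = not False = True
Q xor not R = False xor True = True
(Q xor not R) -> U = True -> True = True
not ((Q xor not R) -> U) = not True = False
not P and not ((Q xor not R) -> U) = True and False = False
So #2 is false.

#3: Formalization: (not S -> ((R -> P) iff Q)) -> U

not S = not False = True
R -> P = False -> False = True
(R -> P) iff Q = True iff False = False
not S -> ((R -> P) iff Q) = True -> False = False
(not S -> ((R -> P) iff Q)) -> U = False -> True = True
Thus #3 is true.

Count: 1.

1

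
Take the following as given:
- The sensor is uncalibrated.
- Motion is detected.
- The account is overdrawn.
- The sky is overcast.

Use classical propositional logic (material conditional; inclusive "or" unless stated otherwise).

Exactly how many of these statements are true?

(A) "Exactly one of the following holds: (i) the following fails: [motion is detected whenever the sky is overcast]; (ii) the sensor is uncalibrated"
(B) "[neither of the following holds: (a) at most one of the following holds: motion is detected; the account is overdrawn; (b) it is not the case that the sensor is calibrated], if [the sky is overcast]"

Let S = "the sky is overcast" (T), Q = "motion is detected" (T), P = "the sensor is calibrated" (F), R = "the account is overdrawn" (T).

(A): Formalization: ¬(S → Q) ⊕ ¬P

S → Q = T → T = T
¬(S → Q) = ¬T = F
¬P = ¬F = T
¬(S → Q) ⊕ ¬P = F ⊕ T = T
So (A) is true.

(B): Formalization: S → ((Q ↑ R) ↓ ¬P)

Q ↑ R = T ↑ T = F
¬P = ¬F = T
(Q ↑ R) ↓ ¬P = F ↓ T = F
S → ((Q ↑ R) ↓ ¬P) = T → F = F
Thus (B) is false.

1 of the 2 statements is true ((A)).

1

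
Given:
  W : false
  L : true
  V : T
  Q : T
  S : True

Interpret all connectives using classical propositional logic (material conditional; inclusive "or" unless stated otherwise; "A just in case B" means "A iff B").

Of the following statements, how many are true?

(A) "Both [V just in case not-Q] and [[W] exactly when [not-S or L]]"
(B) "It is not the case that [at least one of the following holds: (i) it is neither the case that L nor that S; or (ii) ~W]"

0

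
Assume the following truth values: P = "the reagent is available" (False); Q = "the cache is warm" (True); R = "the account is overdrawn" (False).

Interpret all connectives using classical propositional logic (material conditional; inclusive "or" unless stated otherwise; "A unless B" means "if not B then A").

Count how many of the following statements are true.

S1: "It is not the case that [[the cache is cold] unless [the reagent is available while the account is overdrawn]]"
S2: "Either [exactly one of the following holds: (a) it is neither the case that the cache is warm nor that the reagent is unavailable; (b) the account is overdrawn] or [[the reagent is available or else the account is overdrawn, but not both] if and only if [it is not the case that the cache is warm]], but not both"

S1: This is ~(~Q | (P & R)).

~Q = ~T = F
P & R = F & F = F
~Q | (P & R) = F | F = F
~(~Q | (P & R)) = ~F = T
Thus S1 is true.

S2: In symbols: ((Q nor ~P) xor R) xor ((P xor R) <-> ~Q)

~P = ~F = T
Q nor ~P = T nor T = F
(Q nor ~P) xor R = F xor F = F
P xor R = F xor F = F
~Q = ~T = F
(P xor R) <-> ~Q = F <-> F = T
((Q nor ~P) xor R) xor ((P xor R) <-> ~Q) = F xor T = T
Hence S2 is true.

True statements: 2.

2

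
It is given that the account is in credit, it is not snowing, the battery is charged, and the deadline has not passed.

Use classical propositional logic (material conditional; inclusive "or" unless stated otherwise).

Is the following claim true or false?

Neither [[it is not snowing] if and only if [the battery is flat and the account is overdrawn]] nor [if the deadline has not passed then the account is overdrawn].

Let Q = "it is snowing" (F), R = "the battery is charged" (T), P = "the account is overdrawn" (F), S = "the deadline has passed" (F).
This is (¬Q ↔ (¬R ∧ P)) ↓ (¬S → P).

¬Q = ¬F = T
¬R = ¬T = F
¬R ∧ P = F ∧ F = F
¬Q ↔ (¬R ∧ P) = T ↔ F = F
¬S = ¬F = T
¬S → P = T → F = F
(¬Q ↔ (¬R ∧ P)) ↓ (¬S → P) = F ↓ F = T

True.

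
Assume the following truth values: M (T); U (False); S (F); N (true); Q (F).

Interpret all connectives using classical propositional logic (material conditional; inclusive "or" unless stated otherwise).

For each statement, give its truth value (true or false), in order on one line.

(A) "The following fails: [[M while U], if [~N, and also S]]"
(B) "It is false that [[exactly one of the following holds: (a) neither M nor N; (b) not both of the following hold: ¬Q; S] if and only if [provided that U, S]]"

(A): In symbols: ~((~N & S) -> (M & U))

~N = ~T = F
~N & S = F & F = F
M & U = T & F = F
(~N & S) -> (M & U) = F -> F = T
~((~N & S) -> (M & U)) = ~T = F
Thus (A) is false.

(B): Parsed as ~(((M nor N) xor (~Q nand S)) <-> (U -> S))

M nor N = T nor T = F
~Q = ~F = T
~Q nand S = T nand F = T
(M nor N) xor (~Q nand S) = F xor T = T
U -> S = F -> F = T
((M nor N) xor (~Q nand S)) <-> (U -> S) = T <-> T = T
~(((M nor N) xor (~Q nand S)) <-> (U -> S)) = ~T = F
Thus (B) is false.

(A) F / (B) F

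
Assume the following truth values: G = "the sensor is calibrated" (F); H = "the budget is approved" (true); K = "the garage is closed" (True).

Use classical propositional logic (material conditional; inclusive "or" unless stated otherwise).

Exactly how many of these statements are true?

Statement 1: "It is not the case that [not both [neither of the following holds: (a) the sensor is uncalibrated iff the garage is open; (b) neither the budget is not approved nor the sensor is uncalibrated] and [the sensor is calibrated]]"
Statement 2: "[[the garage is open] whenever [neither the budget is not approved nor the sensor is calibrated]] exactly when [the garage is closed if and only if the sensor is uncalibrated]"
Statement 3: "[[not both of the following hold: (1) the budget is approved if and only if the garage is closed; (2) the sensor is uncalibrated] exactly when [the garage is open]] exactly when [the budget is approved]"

Statement 1: Parsed as ¬(((¬G ↔ ¬K) ↓ (¬H ↓ ¬G)) ↑ G)

¬G = ¬F = T
¬K = ¬T = F
¬G ↔ ¬K = T ↔ F = F
¬H = ¬T = F
¬G = ¬F = T
¬H ↓ ¬G = F ↓ T = F
(¬G ↔ ¬K) ↓ (¬H ↓ ¬G) = F ↓ F = T
((¬G ↔ ¬K) ↓ (¬H ↓ ¬G)) ↑ G = T ↑ F = T
¬(((¬G ↔ ¬K) ↓ (¬H ↓ ¬G)) ↑ G) = ¬T = F
Hence Statement 1 is false.

Statement 2: Formalization: ((¬H ↓ G) → ¬K) ↔ (K ↔ ¬G)

¬H = ¬T = F
¬H ↓ G = F ↓ F = T
¬K = ¬T = F
(¬H ↓ G) → ¬K = T → F = F
¬G = ¬F = T
K ↔ ¬G = T ↔ T = T
((¬H ↓ G) → ¬K) ↔ (K ↔ ¬G) = F ↔ T = F
So Statement 2 is false.

Statement 3: In symbols: (((H ↔ K) ↑ ¬G) ↔ ¬K) ↔ H

H ↔ K = T ↔ T = T
¬G = ¬F = T
(H ↔ K) ↑ ¬G = T ↑ T = F
¬K = ¬T = F
((H ↔ K) ↑ ¬G) ↔ ¬K = F ↔ F = T
(((H ↔ K) ↑ ¬G) ↔ ¬K) ↔ H = T ↔ T = T
Hence Statement 3 is true.

Count: 1.

1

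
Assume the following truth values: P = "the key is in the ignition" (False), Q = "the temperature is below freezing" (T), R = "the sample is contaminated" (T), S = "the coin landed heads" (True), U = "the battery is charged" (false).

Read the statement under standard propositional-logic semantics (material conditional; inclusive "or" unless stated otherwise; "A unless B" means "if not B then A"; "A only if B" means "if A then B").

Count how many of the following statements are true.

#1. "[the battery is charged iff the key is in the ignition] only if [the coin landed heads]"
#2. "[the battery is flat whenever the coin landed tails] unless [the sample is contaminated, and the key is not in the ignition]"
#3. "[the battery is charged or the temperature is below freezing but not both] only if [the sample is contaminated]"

3

#1: This is (U <-> P) -> S.

U <-> P = F <-> F = T
(U <-> P) -> S = T -> T = T
Thus #1 is true.

#2: Formalization: (~S -> ~U) | (R & ~P)

~S = ~T = F
~U = ~F = T
~S -> ~U = F -> T = T
~P = ~F = T
R & ~P = T & T = T
(~S -> ~U) | (R & ~P) = T | T = T
Thus #2 is true.

#3: This is (U xor Q) -> R.

U xor Q = F xor T = T
(U xor Q) -> R = T -> T = T
Thus #3 is true.

True statements: 3 (#1, #2, #3).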